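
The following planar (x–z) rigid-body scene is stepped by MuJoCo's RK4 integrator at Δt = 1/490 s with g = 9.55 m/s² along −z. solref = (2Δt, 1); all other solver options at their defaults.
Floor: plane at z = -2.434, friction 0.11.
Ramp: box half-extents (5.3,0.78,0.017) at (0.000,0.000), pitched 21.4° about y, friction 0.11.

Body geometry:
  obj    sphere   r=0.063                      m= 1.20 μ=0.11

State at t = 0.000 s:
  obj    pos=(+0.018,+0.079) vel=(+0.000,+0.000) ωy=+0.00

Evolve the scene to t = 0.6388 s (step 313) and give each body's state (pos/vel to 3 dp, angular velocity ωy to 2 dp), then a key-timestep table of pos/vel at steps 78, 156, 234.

State at t = 0.6388 s:
  obj    pos=(+0.495,-0.108) vel=(+1.492,-0.583) ωy=+24.76

Key-timestep trajectory:
   step    t(s)  obj.x    obj.z    obj.vx   obj.vz 
     78  0.1592   +0.048  +0.067  +0.372  -0.146
    156  0.3184   +0.137  +0.032  +0.744  -0.292
    234  0.4776   +0.285  -0.026  +1.116  -0.437


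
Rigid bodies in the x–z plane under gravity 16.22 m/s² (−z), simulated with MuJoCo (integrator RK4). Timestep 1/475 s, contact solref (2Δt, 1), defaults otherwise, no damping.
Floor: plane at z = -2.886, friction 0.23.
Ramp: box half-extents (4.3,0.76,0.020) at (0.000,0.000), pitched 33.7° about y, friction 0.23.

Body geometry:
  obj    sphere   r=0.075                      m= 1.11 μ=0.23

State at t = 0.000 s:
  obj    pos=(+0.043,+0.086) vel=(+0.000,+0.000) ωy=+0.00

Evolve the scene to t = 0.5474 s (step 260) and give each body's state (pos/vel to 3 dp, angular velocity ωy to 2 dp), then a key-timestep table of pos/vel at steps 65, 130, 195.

State at t = 0.5474 s:
  obj    pos=(+0.844,-0.449) vel=(+2.928,-1.952) ωy=+46.90

Key-timestep trajectory:
   step    t(s)  obj.x    obj.z    obj.vx   obj.vz 
     65  0.1368   +0.093  +0.052  +0.732  -0.488
    130  0.2737   +0.243  -0.048  +1.464  -0.976
    195  0.4105   +0.494  -0.215  +2.196  -1.464


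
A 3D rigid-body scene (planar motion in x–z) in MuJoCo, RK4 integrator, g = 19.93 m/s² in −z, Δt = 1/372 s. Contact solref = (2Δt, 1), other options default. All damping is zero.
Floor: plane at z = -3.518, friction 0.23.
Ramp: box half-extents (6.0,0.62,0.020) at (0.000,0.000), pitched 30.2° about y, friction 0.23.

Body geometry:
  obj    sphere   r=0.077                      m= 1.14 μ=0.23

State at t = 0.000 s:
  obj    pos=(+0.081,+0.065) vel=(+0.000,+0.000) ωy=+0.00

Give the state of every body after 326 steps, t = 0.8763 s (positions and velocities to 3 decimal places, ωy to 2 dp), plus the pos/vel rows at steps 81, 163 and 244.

State at t = 0.8763 s:
  obj    pos=(+2.458,-1.318) vel=(+5.424,-3.157) ωy=+81.49

Key-timestep trajectory:
   step    t(s)  obj.x    obj.z    obj.vx   obj.vz 
     81  0.2177   +0.228  -0.020  +1.348  -0.785
    163  0.4382   +0.675  -0.281  +2.712  -1.579
    244  0.6559   +1.413  -0.710  +4.060  -2.363


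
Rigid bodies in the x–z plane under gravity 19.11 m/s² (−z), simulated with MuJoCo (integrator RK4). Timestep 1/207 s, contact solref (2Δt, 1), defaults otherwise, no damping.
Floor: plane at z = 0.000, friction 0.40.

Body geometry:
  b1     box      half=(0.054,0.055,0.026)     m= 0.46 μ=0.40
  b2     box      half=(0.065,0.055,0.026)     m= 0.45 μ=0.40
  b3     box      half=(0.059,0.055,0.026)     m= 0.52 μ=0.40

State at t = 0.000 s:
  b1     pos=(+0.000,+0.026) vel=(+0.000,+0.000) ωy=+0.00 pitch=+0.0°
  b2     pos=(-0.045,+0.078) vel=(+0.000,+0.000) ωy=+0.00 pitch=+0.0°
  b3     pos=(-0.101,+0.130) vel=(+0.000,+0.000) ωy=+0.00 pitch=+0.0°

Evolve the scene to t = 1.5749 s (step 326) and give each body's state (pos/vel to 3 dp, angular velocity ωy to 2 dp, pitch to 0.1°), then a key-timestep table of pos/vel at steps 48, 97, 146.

State at t = 1.5749 s:
  b1     pos=(+0.000,+0.026) vel=(+0.000,+0.000) ωy=+0.00 pitch=+0.0°
  b2     pos=(-0.111,+0.065) vel=(+0.000,+0.000) ωy=+0.00 pitch=-90.0°
  b3     pos=(-0.193,+0.059) vel=(+0.000,+0.000) ωy=+0.00 pitch=-90.0°

Key-timestep trajectory:
   step    t(s)  b1.x    b1.z    b1.vx   b1.vz   b2.x    b2.z    b2.vx   b2.vz   b3.x    b3.z    b3.vx   b3.vz 
     48  0.2319   +0.000  +0.026  +0.000  +0.000   -0.099  +0.069  -0.294  -0.051   -0.167  +0.064  -0.239  +0.000
     97  0.4686   +0.000  +0.026  +0.000  +0.000   -0.108  +0.066  -0.115  -0.040   -0.214  +0.064  +0.003  +0.000
    146  0.7053   +0.000  +0.026  +0.000  +0.000   -0.111  +0.065  +0.035  -0.008   -0.188  +0.061  -0.123  -0.043


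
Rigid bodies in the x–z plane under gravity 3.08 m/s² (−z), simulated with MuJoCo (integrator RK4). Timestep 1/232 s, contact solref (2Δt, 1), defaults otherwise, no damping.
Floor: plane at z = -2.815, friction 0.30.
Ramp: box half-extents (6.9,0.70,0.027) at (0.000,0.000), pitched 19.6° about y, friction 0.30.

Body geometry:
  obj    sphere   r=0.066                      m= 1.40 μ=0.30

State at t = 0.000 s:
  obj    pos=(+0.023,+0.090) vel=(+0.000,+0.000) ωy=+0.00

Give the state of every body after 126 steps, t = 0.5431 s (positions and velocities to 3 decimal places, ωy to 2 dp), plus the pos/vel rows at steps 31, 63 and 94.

State at t = 0.5431 s:
  obj    pos=(+0.126,+0.054) vel=(+0.378,-0.134) ωy=+6.07

Key-timestep trajectory:
   step    t(s)  obj.x    obj.z    obj.vx   obj.vz 
     31  0.1336   +0.029  +0.088  +0.093  -0.033
     63  0.2716   +0.049  +0.081  +0.189  -0.067
     94  0.4052   +0.080  +0.070  +0.282  -0.100


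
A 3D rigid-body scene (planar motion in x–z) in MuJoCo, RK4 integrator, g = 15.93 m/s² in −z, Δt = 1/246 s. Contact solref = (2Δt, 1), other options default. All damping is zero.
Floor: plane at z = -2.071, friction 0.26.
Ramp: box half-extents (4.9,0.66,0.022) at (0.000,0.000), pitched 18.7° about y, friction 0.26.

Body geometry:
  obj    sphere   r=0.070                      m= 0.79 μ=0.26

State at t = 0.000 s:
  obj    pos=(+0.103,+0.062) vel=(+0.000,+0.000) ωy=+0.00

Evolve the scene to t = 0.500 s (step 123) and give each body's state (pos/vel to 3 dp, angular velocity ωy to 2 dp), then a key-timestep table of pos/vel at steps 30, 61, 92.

State at t = 0.500 s:
  obj    pos=(+0.535,-0.084) vel=(+1.728,-0.585) ωy=+26.05

Key-timestep trajectory:
   step    t(s)  obj.x    obj.z    obj.vx   obj.vz 
     30  0.1220   +0.129  +0.054  +0.422  -0.143
     61  0.2480   +0.209  +0.026  +0.857  -0.290
     92  0.3740   +0.345  -0.020  +1.292  -0.437


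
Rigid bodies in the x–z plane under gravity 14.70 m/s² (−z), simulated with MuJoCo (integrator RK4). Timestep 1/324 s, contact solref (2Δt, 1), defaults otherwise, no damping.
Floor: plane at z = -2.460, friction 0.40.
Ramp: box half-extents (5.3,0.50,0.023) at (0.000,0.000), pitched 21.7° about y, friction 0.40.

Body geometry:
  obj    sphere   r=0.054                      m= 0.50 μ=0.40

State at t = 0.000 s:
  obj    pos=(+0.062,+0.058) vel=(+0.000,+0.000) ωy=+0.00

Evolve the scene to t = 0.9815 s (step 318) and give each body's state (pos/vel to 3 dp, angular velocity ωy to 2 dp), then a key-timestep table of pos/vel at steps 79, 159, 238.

State at t = 0.9815 s:
  obj    pos=(+1.800,-0.633) vel=(+3.540,-1.409) ωy=+70.56

Key-timestep trajectory:
   step    t(s)  obj.x    obj.z    obj.vx   obj.vz 
     79  0.2438   +0.169  +0.015  +0.880  -0.350
    159  0.4907   +0.496  -0.115  +1.770  -0.704
    238  0.7346   +1.035  -0.329  +2.650  -1.054


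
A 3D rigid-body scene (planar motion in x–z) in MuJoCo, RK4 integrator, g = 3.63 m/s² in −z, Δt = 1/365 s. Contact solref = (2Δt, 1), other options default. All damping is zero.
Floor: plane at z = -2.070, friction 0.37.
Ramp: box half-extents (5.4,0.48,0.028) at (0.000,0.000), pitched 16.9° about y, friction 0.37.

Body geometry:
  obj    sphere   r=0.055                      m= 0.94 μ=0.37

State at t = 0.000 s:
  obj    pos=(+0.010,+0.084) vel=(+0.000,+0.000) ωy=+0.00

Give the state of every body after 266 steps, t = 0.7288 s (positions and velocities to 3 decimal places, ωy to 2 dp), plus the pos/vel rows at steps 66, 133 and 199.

State at t = 0.7288 s:
  obj    pos=(+0.201,+0.026) vel=(+0.526,-0.160) ωy=+9.99

Key-timestep trajectory:
   step    t(s)  obj.x    obj.z    obj.vx   obj.vz 
     66  0.1808   +0.022  +0.080  +0.130  -0.040
    133  0.3644   +0.058  +0.069  +0.263  -0.080
    199  0.5452   +0.117  +0.051  +0.393  -0.119


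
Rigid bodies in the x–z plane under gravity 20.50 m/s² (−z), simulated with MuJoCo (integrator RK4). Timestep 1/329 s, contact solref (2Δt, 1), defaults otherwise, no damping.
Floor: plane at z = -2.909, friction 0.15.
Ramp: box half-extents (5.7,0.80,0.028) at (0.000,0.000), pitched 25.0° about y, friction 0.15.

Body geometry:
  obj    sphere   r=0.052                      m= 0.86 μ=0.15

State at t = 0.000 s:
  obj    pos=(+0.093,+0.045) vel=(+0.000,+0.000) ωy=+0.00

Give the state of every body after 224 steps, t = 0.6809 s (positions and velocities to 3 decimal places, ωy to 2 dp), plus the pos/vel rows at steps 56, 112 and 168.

State at t = 0.6809 s:
  obj    pos=(+1.393,-0.561) vel=(+3.819,-1.781) ωy=+81.00

Key-timestep trajectory:
   step    t(s)  obj.x    obj.z    obj.vx   obj.vz 
     56  0.1702   +0.174  +0.007  +0.955  -0.445
    112  0.3404   +0.418  -0.107  +1.910  -0.890
    168  0.5106   +0.824  -0.296  +2.864  -1.336


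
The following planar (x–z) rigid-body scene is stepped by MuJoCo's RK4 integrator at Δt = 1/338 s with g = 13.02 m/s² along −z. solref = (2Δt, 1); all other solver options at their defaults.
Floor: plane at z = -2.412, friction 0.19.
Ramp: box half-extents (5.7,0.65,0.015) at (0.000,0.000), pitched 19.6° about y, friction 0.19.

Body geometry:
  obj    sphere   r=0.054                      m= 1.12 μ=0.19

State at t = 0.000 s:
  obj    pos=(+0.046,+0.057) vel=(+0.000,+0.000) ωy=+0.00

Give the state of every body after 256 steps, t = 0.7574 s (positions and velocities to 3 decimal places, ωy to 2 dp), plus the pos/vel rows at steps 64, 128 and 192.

State at t = 0.7574 s:
  obj    pos=(+0.889,-0.243) vel=(+2.226,-0.793) ωy=+43.75

Key-timestep trajectory:
   step    t(s)  obj.x    obj.z    obj.vx   obj.vz 
     64  0.1893   +0.099  +0.038  +0.557  -0.198
    128  0.3787   +0.257  -0.018  +1.113  -0.396
    192  0.5680   +0.520  -0.112  +1.670  -0.595


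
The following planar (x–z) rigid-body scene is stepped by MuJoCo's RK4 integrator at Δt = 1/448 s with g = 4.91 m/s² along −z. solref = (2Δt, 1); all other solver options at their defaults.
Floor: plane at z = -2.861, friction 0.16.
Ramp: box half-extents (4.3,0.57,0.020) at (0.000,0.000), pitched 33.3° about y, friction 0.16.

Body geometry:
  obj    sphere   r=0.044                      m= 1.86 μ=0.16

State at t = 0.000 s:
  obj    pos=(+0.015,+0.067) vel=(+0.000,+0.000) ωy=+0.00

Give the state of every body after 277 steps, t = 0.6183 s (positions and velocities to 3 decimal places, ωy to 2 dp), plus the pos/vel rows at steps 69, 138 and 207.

State at t = 0.6183 s:
  obj    pos=(+0.341,-0.147) vel=(+1.053,-0.695) ωy=+23.04

Key-timestep trajectory:
   step    t(s)  obj.x    obj.z    obj.vx   obj.vz 
     69  0.1540   +0.035  +0.054  +0.263  -0.171
    138  0.3080   +0.096  +0.014  +0.527  -0.340
    207  0.4621   +0.197  -0.053  +0.792  -0.508


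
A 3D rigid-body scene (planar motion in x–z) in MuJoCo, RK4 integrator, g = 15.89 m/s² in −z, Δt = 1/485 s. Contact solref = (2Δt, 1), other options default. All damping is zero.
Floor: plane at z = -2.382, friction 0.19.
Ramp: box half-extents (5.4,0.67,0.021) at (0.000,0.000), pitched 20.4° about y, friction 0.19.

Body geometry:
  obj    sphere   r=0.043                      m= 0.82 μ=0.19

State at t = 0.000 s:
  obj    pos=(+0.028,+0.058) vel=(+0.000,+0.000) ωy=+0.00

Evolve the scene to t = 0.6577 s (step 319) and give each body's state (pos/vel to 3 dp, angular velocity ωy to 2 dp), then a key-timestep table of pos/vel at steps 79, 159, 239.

State at t = 0.6577 s:
  obj    pos=(+0.830,-0.240) vel=(+2.439,-0.907) ωy=+60.51

Key-timestep trajectory:
   step    t(s)  obj.x    obj.z    obj.vx   obj.vz 
     79  0.1629   +0.077  +0.040  +0.604  -0.225
    159  0.3278   +0.227  -0.016  +1.216  -0.452
    239  0.4928   +0.478  -0.110  +1.827  -0.680


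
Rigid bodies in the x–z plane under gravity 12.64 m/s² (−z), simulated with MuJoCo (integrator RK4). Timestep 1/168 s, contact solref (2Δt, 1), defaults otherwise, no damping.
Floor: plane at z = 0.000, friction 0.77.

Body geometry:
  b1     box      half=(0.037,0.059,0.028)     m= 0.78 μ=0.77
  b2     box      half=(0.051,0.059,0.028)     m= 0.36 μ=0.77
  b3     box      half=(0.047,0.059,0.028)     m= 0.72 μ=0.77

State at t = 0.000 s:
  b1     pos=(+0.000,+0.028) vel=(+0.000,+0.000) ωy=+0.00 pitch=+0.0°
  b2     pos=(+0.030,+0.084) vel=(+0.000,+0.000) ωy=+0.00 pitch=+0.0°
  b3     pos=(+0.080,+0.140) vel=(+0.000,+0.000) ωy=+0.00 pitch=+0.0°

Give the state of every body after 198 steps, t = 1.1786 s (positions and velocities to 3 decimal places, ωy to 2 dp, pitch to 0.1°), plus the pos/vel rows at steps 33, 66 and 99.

State at t = 1.1786 s:
  b1     pos=(+0.000,+0.028) vel=(+0.000,+0.000) ωy=+0.00 pitch=+0.0°
  b2     pos=(+0.073,+0.051) vel=(+0.000,+0.000) ωy=+0.00 pitch=+90.0°
  b3     pos=(+0.246,+0.028) vel=(+0.000,+0.000) ωy=+0.00 pitch=+180.0°

Key-timestep trajectory:
   step    t(s)  b1.x    b1.z    b1.vx   b1.vz   b2.x    b2.z    b2.vx   b2.vz   b3.x    b3.z    b3.vx   b3.vz 
     33  0.1964   +0.000  +0.028  +0.000  +0.000   +0.061  +0.072  +0.306  -0.462   +0.143  +0.050  +0.471  -0.454
     66  0.3929   +0.000  +0.028  +0.000  +0.000   +0.088  +0.057  -0.076  -0.018   +0.197  +0.055  +0.115  +0.000
     99  0.5893   +0.000  +0.028  +0.000  +0.000   +0.073  +0.051  +0.184  -0.076   +0.245  +0.028  +0.412  -0.589


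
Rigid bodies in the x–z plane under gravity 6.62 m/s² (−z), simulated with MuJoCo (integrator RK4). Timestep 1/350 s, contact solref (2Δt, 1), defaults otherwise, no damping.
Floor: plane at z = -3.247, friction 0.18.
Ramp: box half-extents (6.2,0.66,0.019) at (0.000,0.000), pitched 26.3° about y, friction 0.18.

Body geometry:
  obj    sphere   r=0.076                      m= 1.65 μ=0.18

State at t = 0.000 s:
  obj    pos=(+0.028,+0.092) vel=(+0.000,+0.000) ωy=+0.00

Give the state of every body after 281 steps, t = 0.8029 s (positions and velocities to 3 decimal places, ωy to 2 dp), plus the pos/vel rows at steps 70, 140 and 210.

State at t = 0.8029 s:
  obj    pos=(+0.633,-0.207) vel=(+1.508,-0.745) ωy=+22.13

Key-timestep trajectory:
   step    t(s)  obj.x    obj.z    obj.vx   obj.vz 
     70  0.2000   +0.066  +0.074  +0.376  -0.186
    140  0.4000   +0.178  +0.018  +0.751  -0.371
    210  0.6000   +0.366  -0.075  +1.127  -0.557


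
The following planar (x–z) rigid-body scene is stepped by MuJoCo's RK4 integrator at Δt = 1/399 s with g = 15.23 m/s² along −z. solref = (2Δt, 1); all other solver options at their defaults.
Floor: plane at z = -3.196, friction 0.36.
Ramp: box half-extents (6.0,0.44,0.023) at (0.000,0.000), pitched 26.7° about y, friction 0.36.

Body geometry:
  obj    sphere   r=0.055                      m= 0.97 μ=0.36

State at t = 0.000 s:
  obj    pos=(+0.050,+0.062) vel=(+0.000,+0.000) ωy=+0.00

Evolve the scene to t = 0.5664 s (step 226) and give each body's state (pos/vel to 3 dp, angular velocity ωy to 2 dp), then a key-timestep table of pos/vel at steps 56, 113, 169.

State at t = 0.5664 s:
  obj    pos=(+0.751,-0.290) vel=(+2.473,-1.244) ωy=+50.33

Key-timestep trajectory:
   step    t(s)  obj.x    obj.z    obj.vx   obj.vz 
     56  0.1404   +0.093  +0.040  +0.613  -0.308
    113  0.2832   +0.225  -0.026  +1.237  -0.622
    169  0.4236   +0.442  -0.135  +1.850  -0.930


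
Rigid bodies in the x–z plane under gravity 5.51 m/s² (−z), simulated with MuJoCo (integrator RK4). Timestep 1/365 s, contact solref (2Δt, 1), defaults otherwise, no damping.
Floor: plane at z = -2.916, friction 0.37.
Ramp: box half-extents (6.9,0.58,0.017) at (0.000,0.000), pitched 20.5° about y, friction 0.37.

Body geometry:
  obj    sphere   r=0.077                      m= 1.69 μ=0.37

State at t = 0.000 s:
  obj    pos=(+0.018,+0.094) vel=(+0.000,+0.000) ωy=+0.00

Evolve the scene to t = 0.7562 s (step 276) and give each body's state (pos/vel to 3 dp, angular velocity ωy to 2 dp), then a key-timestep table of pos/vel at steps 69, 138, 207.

State at t = 0.7562 s:
  obj    pos=(+0.387,-0.044) vel=(+0.976,-0.365) ωy=+13.53

Key-timestep trajectory:
   step    t(s)  obj.x    obj.z    obj.vx   obj.vz 
     69  0.1890   +0.041  +0.085  +0.244  -0.091
    138  0.3781   +0.110  +0.059  +0.488  -0.183
    207  0.5671   +0.226  +0.016  +0.732  -0.274


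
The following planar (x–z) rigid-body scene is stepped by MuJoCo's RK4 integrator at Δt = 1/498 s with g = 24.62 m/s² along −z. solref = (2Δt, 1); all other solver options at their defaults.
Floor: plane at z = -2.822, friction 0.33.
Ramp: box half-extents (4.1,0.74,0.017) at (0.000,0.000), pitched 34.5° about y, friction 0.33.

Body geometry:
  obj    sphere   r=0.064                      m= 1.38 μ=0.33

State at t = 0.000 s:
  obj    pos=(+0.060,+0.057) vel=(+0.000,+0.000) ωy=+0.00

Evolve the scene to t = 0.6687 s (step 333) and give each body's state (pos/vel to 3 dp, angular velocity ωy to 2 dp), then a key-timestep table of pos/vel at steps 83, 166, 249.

State at t = 0.6687 s:
  obj    pos=(+1.895,-1.204) vel=(+5.489,-3.773) ωy=+104.06

Key-timestep trajectory:
   step    t(s)  obj.x    obj.z    obj.vx   obj.vz 
     83  0.1667   +0.174  -0.021  +1.368  -0.940
    166  0.3333   +0.516  -0.256  +2.737  -1.881
    249  0.5000   +1.086  -0.648  +4.105  -2.821


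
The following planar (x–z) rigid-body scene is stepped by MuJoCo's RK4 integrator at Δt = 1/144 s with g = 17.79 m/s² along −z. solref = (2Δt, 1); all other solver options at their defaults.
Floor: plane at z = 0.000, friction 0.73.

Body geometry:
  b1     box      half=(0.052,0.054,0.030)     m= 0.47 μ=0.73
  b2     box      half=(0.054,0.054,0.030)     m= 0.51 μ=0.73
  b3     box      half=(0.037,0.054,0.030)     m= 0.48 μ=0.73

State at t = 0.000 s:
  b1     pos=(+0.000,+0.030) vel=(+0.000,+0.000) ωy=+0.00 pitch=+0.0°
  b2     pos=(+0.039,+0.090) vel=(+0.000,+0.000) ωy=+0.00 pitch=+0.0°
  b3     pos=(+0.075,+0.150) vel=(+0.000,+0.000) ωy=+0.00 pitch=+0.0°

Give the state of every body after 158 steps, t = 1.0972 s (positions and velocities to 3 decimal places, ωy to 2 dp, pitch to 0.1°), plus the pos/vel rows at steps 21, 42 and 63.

State at t = 1.0972 s:
  b1     pos=(+0.000,+0.030) vel=(+0.000,+0.000) ωy=+0.00 pitch=+0.0°
  b2     pos=(+0.089,+0.054) vel=(+0.000,+0.000) ωy=+0.00 pitch=+90.0°
  b3     pos=(+0.173,+0.037) vel=(+0.000,+0.000) ωy=+0.00 pitch=+90.0°

Key-timestep trajectory:
   step    t(s)  b1.x    b1.z    b1.vx   b1.vz   b2.x    b2.z    b2.vx   b2.vz   b3.x    b3.z    b3.vx   b3.vz 
     21  0.1458   +0.000  +0.030  -0.002  +0.000   +0.046  +0.092  +0.126  +0.025   +0.095  +0.142  +0.333  -0.170
     42  0.2917   +0.000  +0.030  +0.000  +0.000   +0.089  +0.053  +0.345  -0.882   +0.175  +0.030  +0.457  +0.133
     63  0.4375   +0.000  +0.030  +0.000  +0.000   +0.089  +0.054  +0.000  +0.000   +0.174  +0.038  -0.343  -0.242


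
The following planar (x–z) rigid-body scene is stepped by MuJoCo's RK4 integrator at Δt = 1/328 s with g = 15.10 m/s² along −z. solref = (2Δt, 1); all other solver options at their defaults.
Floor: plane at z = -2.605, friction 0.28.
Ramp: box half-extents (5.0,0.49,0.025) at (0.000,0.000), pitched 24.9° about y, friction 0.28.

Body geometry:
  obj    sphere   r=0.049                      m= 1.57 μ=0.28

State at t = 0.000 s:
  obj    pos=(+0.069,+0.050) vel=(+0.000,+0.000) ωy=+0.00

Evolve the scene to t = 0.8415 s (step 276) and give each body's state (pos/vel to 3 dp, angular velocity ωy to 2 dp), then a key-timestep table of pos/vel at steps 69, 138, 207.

State at t = 0.8415 s:
  obj    pos=(+1.527,-0.627) vel=(+3.466,-1.609) ωy=+77.97

Key-timestep trajectory:
   step    t(s)  obj.x    obj.z    obj.vx   obj.vz 
     69  0.2104   +0.160  +0.007  +0.867  -0.402
    138  0.4207   +0.434  -0.120  +1.733  -0.804
    207  0.6311   +0.889  -0.331  +2.600  -1.207


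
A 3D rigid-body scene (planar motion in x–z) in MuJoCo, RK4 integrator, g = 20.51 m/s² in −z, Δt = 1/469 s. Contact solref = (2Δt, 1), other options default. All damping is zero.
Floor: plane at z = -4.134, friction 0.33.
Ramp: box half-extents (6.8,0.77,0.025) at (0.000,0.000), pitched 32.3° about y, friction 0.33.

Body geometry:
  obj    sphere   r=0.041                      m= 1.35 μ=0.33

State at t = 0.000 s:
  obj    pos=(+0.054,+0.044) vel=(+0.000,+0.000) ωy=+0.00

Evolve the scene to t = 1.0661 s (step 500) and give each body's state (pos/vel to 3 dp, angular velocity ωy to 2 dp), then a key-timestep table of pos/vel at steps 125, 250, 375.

State at t = 1.0661 s:
  obj    pos=(+3.814,-2.333) vel=(+7.054,-4.460) ωy=+203.54

Key-timestep trajectory:
   step    t(s)  obj.x    obj.z    obj.vx   obj.vz 
    125  0.2665   +0.289  -0.105  +1.764  -1.115
    250  0.5330   +0.994  -0.550  +3.527  -2.230
    375  0.7996   +2.169  -1.293  +5.291  -3.345


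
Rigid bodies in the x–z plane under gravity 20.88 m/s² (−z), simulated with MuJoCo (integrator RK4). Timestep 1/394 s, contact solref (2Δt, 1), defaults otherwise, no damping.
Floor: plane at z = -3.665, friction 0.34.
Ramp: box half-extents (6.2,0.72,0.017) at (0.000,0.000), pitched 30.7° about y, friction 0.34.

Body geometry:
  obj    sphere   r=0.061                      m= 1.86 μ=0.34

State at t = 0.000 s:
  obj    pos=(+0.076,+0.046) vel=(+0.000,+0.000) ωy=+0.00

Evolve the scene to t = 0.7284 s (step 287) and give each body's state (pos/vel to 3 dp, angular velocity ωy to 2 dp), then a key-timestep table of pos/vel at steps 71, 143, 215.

State at t = 0.7284 s:
  obj    pos=(+1.813,-0.986) vel=(+4.769,-2.832) ωy=+90.92

Key-timestep trajectory:
   step    t(s)  obj.x    obj.z    obj.vx   obj.vz 
     71  0.1802   +0.182  -0.017  +1.180  -0.701
    143  0.3629   +0.507  -0.210  +2.376  -1.411
    215  0.5457   +1.051  -0.533  +3.573  -2.121


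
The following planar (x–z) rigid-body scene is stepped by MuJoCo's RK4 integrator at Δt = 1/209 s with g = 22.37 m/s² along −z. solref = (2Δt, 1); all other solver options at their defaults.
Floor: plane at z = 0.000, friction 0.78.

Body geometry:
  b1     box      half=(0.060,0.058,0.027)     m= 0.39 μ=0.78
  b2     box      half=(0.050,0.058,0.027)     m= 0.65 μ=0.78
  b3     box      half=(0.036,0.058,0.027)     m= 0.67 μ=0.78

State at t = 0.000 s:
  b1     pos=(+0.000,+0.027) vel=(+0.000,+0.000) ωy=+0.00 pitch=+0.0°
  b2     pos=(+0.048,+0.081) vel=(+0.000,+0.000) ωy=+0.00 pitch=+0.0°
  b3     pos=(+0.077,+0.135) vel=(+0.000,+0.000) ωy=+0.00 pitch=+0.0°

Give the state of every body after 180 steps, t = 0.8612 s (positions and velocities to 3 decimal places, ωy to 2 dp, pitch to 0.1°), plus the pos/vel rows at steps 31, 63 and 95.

State at t = 0.8612 s:
  b1     pos=(+0.000,+0.027) vel=(+0.000,+0.000) ωy=+0.00 pitch=+0.0°
  b2     pos=(+0.093,+0.050) vel=(+0.000,+0.000) ωy=+0.00 pitch=+90.0°
  b3     pos=(+0.165,+0.036) vel=(+0.000,+0.000) ωy=+0.00 pitch=+90.0°

Key-timestep trajectory:
   step    t(s)  b1.x    b1.z    b1.vx   b1.vz   b2.x    b2.z    b2.vx   b2.vz   b3.x    b3.z    b3.vx   b3.vz 
     31  0.1483   +0.000  +0.027  -0.003  +0.000   +0.056  +0.083  +0.148  +0.022   +0.099  +0.127  +0.379  -0.199
     63  0.3014   +0.000  +0.027  +0.000  +0.000   +0.097  +0.051  -0.037  +0.043   +0.178  +0.042  +0.212  +0.115
     95  0.4545   +0.000  +0.027  +0.000  +0.000   +0.093  +0.050  +0.000  +0.000   +0.169  +0.039  -0.380  -0.208


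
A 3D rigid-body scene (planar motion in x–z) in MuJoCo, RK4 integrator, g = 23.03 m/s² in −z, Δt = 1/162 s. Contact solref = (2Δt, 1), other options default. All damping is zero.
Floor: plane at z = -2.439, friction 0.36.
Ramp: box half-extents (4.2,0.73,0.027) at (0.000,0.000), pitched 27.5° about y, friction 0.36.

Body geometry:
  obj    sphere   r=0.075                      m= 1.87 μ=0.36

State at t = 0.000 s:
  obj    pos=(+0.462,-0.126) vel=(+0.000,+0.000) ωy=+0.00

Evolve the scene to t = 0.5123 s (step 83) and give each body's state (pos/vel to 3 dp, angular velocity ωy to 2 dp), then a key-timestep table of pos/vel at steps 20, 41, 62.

State at t = 0.5123 s:
  obj    pos=(+1.347,-0.586) vel=(+3.452,-1.797) ωy=+51.87

Key-timestep trajectory:
   step    t(s)  obj.x    obj.z    obj.vx   obj.vz 
     20  0.1235   +0.514  -0.152  +0.832  -0.433
     41  0.2531   +0.678  -0.238  +1.705  -0.888
     62  0.3827   +0.956  -0.383  +2.579  -1.342


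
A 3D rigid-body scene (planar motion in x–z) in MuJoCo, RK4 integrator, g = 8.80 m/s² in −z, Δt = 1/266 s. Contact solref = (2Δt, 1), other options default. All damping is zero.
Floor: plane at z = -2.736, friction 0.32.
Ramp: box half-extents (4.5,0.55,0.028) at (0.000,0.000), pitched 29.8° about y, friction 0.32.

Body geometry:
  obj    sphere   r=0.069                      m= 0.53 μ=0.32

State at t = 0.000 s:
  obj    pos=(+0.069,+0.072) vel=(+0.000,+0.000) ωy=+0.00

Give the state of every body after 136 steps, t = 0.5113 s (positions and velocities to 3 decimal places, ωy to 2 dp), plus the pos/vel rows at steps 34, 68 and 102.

State at t = 0.5113 s:
  obj    pos=(+0.423,-0.131) vel=(+1.386,-0.794) ωy=+23.14

Key-timestep trajectory:
   step    t(s)  obj.x    obj.z    obj.vx   obj.vz 
     34  0.1278   +0.091  +0.060  +0.347  -0.199
     68  0.2556   +0.158  +0.021  +0.693  -0.397
    102  0.3835   +0.268  -0.042  +1.040  -0.595


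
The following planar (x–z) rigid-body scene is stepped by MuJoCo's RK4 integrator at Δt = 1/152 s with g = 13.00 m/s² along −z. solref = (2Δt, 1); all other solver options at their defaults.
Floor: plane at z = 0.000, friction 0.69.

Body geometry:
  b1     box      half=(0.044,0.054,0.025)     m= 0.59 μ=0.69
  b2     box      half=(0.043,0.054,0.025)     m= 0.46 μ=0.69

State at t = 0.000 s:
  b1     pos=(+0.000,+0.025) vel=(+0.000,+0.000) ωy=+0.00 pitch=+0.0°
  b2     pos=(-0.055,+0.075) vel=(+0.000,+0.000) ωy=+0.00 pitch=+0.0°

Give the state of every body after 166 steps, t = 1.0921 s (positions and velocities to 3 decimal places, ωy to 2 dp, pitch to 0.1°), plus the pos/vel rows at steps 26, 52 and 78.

State at t = 1.0921 s:
  b1     pos=(+0.000,+0.025) vel=(+0.000,+0.000) ωy=+0.00 pitch=+0.0°
  b2     pos=(-0.097,+0.043) vel=(+0.000,+0.000) ωy=+0.00 pitch=-90.0°

Key-timestep trajectory:
   step    t(s)  b1.x    b1.z    b1.vx   b1.vz   b2.x    b2.z    b2.vx   b2.vz 
     26  0.1711   +0.000  +0.025  +0.000  +0.000   -0.086  +0.046  -0.408  -0.042
     52  0.3421   +0.000  +0.025  +0.000  +0.000   -0.110  +0.048  +0.075  -0.018
     78  0.5132   +0.000  +0.025  +0.000  +0.000   -0.095  +0.044  -0.152  -0.076


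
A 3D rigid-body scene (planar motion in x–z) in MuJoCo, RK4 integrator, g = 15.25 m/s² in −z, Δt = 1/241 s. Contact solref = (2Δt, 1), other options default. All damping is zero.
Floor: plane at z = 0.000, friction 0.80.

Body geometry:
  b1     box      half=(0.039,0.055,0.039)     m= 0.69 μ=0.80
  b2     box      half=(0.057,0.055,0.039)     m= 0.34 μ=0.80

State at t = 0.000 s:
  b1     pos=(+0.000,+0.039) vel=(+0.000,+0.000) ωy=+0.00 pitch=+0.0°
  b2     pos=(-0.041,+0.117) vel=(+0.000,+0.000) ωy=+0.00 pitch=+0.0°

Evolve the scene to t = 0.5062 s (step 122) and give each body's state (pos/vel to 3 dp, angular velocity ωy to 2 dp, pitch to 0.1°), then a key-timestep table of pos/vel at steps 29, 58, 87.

State at t = 0.5062 s:
  b1     pos=(+0.000,+0.039) vel=(+0.000,+0.000) ωy=+0.00 pitch=+0.0°
  b2     pos=(-0.089,+0.057) vel=(+0.000,+0.000) ωy=+0.00 pitch=-90.0°

Key-timestep trajectory:
   step    t(s)  b1.x    b1.z    b1.vx   b1.vz   b2.x    b2.z    b2.vx   b2.vz 
     29  0.1203   +0.000  +0.039  +0.000  +0.000   -0.044  +0.117  -0.070  -0.010
     58  0.2407   +0.000  +0.039  +0.000  +0.000   -0.065  +0.107  -0.292  -0.247
     87  0.3610   +0.000  +0.039  +0.000  +0.000   -0.092  +0.059  +0.047  -0.007


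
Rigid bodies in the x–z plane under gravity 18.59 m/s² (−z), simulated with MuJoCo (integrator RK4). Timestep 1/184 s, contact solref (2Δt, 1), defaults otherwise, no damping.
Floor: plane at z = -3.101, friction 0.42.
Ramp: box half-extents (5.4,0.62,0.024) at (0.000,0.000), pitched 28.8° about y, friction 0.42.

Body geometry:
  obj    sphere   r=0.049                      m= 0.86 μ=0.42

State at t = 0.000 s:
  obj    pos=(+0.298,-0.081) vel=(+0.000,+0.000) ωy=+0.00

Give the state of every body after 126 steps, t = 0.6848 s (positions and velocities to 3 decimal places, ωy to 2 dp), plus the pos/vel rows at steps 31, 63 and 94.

State at t = 0.6848 s:
  obj    pos=(+1.613,-0.803) vel=(+3.838,-2.110) ωy=+89.38

Key-timestep trajectory:
   step    t(s)  obj.x    obj.z    obj.vx   obj.vz 
     31  0.1685   +0.378  -0.124  +0.945  -0.519
     63  0.3424   +0.627  -0.261  +1.919  -1.055
     94  0.5109   +1.030  -0.483  +2.864  -1.574


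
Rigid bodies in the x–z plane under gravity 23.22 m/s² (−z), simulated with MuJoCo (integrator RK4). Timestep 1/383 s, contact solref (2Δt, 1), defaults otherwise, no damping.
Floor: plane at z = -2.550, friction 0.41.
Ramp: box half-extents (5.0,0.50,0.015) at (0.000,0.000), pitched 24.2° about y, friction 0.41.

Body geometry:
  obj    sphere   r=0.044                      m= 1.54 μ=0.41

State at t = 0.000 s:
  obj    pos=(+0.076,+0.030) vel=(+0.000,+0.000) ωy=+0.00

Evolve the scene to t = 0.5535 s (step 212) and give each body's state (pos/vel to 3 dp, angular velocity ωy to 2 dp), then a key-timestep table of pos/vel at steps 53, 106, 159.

State at t = 0.5535 s:
  obj    pos=(+1.026,-0.397) vel=(+3.433,-1.543) ωy=+85.52

Key-timestep trajectory:
   step    t(s)  obj.x    obj.z    obj.vx   obj.vz 
     53  0.1384   +0.136  +0.004  +0.858  -0.386
    106  0.2768   +0.314  -0.076  +1.716  -0.771
    159  0.4151   +0.611  -0.210  +2.574  -1.157


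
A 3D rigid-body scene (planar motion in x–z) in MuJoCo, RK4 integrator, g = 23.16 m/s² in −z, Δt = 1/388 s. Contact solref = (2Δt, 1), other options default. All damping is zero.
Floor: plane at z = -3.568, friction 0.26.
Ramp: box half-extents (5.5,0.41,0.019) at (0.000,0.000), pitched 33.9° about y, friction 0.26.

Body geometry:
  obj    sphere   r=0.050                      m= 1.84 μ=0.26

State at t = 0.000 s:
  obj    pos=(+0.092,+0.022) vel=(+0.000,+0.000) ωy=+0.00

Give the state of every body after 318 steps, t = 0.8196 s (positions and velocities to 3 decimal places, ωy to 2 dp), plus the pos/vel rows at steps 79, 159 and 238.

State at t = 0.8196 s:
  obj    pos=(+2.664,-1.707) vel=(+6.277,-4.218) ωy=+151.22

Key-timestep trajectory:
   step    t(s)  obj.x    obj.z    obj.vx   obj.vz 
     79  0.2036   +0.251  -0.085  +1.560  -1.048
    159  0.4098   +0.735  -0.411  +3.139  -2.109
    238  0.6134   +1.533  -0.947  +4.698  -3.157


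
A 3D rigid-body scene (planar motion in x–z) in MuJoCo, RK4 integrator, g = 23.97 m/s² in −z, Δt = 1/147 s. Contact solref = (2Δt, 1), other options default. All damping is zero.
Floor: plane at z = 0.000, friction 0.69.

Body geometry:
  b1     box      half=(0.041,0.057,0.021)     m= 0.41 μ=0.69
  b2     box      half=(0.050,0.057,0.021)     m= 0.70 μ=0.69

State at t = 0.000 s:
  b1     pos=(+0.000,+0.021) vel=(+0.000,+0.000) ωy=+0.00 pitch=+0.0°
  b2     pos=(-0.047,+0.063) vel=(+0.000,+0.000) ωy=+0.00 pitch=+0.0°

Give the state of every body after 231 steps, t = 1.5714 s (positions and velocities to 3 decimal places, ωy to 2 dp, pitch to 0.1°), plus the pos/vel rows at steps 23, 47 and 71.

State at t = 1.5714 s:
  b1     pos=(+0.000,+0.021) vel=(+0.000,+0.000) ωy=+0.00 pitch=+0.0°
  b2     pos=(-0.098,+0.050) vel=(+0.000,+0.000) ωy=+0.00 pitch=-90.0°

Key-timestep trajectory:
   step    t(s)  b1.x    b1.z    b1.vx   b1.vz   b2.x    b2.z    b2.vx   b2.vz 
     23  0.1565   +0.000  +0.021  +0.000  +0.000   -0.071  +0.053  -0.151  +0.055
     47  0.3197   +0.000  +0.021  +0.000  +0.000   -0.099  +0.050  -0.257  +0.024
     71  0.4830   +0.000  +0.021  +0.000  +0.000   -0.094  +0.051  -0.094  -0.021


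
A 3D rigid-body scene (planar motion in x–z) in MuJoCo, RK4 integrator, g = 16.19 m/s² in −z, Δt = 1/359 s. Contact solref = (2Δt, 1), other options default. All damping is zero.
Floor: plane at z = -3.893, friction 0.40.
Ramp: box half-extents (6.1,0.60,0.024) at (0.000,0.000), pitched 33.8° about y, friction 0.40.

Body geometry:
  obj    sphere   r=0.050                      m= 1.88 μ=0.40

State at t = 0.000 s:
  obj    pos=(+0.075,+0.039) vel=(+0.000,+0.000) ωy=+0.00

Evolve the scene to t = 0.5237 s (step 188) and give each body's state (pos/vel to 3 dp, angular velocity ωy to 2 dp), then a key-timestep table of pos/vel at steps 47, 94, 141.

State at t = 0.5237 s:
  obj    pos=(+0.808,-0.452) vel=(+2.800,-1.874) ωy=+67.37

Key-timestep trajectory:
   step    t(s)  obj.x    obj.z    obj.vx   obj.vz 
     47  0.1309   +0.121  +0.008  +0.700  -0.469
     94  0.2618   +0.258  -0.084  +1.400  -0.937
    141  0.3928   +0.487  -0.237  +2.100  -1.406


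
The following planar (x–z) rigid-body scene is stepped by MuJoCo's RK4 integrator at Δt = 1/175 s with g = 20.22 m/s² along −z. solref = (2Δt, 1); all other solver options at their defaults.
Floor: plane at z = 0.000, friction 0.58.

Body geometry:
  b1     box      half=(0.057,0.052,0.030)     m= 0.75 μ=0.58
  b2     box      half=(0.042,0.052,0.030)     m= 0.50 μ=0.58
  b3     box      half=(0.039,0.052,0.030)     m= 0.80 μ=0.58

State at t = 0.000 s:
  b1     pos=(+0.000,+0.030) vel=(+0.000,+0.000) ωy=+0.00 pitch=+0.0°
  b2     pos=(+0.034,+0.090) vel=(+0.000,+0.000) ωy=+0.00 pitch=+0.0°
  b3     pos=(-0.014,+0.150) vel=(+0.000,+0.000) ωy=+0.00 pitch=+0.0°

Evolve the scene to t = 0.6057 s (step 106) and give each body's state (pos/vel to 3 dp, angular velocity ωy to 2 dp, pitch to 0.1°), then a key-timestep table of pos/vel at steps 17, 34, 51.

State at t = 0.6057 s:
  b1     pos=(+0.000,+0.030) vel=(+0.000,+0.000) ωy=+0.00 pitch=+0.0°
  b2     pos=(+0.034,+0.090) vel=(+0.000,+0.000) ωy=+0.00 pitch=+0.0°
  b3     pos=(-0.113,+0.030) vel=(+0.000,+0.000) ωy=+0.00 pitch=+180.0°

Key-timestep trajectory:
   step    t(s)  b1.x    b1.z    b1.vx   b1.vz   b2.x    b2.z    b2.vx   b2.vz   b3.x    b3.z    b3.vx   b3.vz 
     17  0.0971   +0.000  +0.030  +0.001  +0.000   +0.034  +0.090  +0.002  +0.001   -0.026  +0.145  -0.278  -0.182
     34  0.1943   +0.000  +0.030  +0.001  +0.001   +0.034  +0.090  +0.001  +0.001   -0.064  +0.097  -0.564  -0.009
     51  0.2914   +0.000  +0.030  +0.000  +0.000   +0.034  +0.090  +0.000  +0.000   -0.114  +0.025  +0.210  -0.273


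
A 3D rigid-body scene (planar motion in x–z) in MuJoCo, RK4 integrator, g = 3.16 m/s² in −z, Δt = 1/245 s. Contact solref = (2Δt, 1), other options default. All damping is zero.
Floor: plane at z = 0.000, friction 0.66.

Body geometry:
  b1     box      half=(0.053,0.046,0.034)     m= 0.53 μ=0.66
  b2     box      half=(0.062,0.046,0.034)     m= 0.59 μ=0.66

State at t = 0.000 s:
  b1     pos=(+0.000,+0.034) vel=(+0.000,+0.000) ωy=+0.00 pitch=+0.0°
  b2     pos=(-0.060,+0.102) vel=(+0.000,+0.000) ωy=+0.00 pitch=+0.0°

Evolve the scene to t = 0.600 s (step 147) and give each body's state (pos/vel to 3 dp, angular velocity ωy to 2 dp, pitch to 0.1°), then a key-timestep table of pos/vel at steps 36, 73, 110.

State at t = 0.600 s:
  b1     pos=(+0.000,+0.034) vel=(+0.000,+0.000) ωy=+0.00 pitch=+0.0°
  b2     pos=(-0.125,+0.065) vel=(-0.135,+0.064) ωy=-2.08 pitch=-95.6°

Key-timestep trajectory:
   step    t(s)  b1.x    b1.z    b1.vx   b1.vz   b2.x    b2.z    b2.vx   b2.vz 
     36  0.1469   +0.000  +0.034  +0.000  +0.000   -0.063  +0.101  -0.043  -0.013
     73  0.2980   +0.000  +0.034  +0.000  +0.000   -0.074  +0.096  -0.104  -0.079
    110  0.4490   +0.000  +0.034  +0.000  +0.000   -0.093  +0.069  -0.217  +0.023


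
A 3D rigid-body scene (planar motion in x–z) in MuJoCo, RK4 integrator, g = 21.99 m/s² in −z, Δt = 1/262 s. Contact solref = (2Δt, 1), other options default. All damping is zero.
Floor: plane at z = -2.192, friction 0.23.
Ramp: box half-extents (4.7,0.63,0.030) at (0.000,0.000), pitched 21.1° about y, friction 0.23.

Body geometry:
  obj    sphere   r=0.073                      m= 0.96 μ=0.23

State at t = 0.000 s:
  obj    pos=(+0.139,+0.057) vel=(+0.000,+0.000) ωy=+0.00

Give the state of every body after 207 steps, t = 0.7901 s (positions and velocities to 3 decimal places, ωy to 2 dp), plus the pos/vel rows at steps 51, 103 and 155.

State at t = 0.7901 s:
  obj    pos=(+1.786,-0.579) vel=(+4.168,-1.608) ωy=+61.19

Key-timestep trajectory:
   step    t(s)  obj.x    obj.z    obj.vx   obj.vz 
     51  0.1947   +0.239  +0.018  +1.027  -0.396
    103  0.3931   +0.547  -0.101  +2.074  -0.800
    155  0.5916   +1.062  -0.299  +3.121  -1.204


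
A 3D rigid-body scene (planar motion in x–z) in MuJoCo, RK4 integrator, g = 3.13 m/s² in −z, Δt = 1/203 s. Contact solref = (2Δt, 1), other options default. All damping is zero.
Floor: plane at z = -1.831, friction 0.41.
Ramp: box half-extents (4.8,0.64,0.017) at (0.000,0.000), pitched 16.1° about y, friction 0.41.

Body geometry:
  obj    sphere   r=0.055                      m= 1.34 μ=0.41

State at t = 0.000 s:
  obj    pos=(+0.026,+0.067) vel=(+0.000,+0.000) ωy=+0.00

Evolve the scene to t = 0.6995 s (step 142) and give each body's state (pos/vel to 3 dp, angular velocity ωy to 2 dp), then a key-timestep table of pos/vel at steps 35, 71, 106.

State at t = 0.6995 s:
  obj    pos=(+0.172,+0.025) vel=(+0.417,-0.120) ωy=+7.88

Key-timestep trajectory:
   step    t(s)  obj.x    obj.z    obj.vx   obj.vz 
     35  0.1724   +0.035  +0.065  +0.103  -0.030
     71  0.3498   +0.063  +0.057  +0.208  -0.060
    106  0.5222   +0.107  +0.044  +0.311  -0.090


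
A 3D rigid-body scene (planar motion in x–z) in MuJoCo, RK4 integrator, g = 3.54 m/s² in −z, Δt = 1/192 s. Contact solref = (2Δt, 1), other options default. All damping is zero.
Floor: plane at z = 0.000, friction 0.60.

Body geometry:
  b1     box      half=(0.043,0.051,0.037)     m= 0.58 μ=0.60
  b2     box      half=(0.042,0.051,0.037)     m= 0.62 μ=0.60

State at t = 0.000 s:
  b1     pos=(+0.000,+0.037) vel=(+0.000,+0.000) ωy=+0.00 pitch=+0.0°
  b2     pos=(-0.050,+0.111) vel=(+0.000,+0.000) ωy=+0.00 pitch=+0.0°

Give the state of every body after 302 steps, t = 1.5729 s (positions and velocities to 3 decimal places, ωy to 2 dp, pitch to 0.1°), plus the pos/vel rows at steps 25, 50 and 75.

State at t = 1.5729 s:
  b1     pos=(+0.000,+0.037) vel=(+0.000,+0.000) ωy=+0.00 pitch=+0.0°
  b2     pos=(-0.093,+0.042) vel=(+0.000,+0.000) ωy=+0.00 pitch=-90.0°

Key-timestep trajectory:
   step    t(s)  b1.x    b1.z    b1.vx   b1.vz   b2.x    b2.z    b2.vx   b2.vz 
     25  0.1302   +0.000  +0.037  +0.000  +0.000   -0.053  +0.110  -0.055  -0.016
     50  0.2604   +0.000  +0.037  +0.000  +0.000   -0.066  +0.104  -0.135  -0.099
     75  0.3906   +0.000  +0.037  +0.000  +0.000   -0.085  +0.071  -0.156  -0.460


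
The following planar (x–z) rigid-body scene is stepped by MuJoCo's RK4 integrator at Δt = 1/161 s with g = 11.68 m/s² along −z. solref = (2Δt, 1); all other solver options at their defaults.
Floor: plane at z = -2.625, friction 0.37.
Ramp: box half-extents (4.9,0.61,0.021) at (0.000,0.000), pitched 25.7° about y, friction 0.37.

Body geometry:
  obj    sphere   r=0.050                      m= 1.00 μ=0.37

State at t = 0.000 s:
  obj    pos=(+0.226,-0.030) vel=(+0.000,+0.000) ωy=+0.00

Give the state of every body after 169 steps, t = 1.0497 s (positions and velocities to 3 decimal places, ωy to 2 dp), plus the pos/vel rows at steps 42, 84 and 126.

State at t = 1.0497 s:
  obj    pos=(+2.022,-0.894) vel=(+3.422,-1.647) ωy=+75.94

Key-timestep trajectory:
   step    t(s)  obj.x    obj.z    obj.vx   obj.vz 
     42  0.2609   +0.337  -0.083  +0.851  -0.409
     84  0.5217   +0.670  -0.244  +1.701  -0.819
    126  0.7826   +1.224  -0.511  +2.551  -1.228
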